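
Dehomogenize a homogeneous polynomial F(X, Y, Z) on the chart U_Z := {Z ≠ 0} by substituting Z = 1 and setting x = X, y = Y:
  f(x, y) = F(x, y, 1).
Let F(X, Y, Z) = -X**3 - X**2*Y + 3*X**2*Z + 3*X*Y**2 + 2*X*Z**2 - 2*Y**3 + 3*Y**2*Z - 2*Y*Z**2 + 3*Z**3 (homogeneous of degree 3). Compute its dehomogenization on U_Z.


f(x, y) = -x**3 - x**2*y + 3*x**2 + 3*x*y**2 + 2*x - 2*y**3 + 3*y**2 - 2*y + 3

On U_Z we set Z = 1. Each monomial c·X^i·Y^j·Z^k in F becomes c·x^i·y^j·1^k = c·x^i·y^j.
Substituting Z = 1: F(X, Y, 1) = -x**3 - x**2*y + 3*x**2 + 3*x*y**2 + 2*x - 2*y**3 + 3*y**2 - 2*y + 3.
Note: deg(f) ≤ deg(F) = 3; strict inequality happens when F is divisible by Z (lost terms).


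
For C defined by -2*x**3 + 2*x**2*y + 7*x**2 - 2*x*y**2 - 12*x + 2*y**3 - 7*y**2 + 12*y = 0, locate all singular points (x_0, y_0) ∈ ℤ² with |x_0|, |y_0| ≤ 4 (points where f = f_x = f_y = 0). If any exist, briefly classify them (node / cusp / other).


Singular points: {(2, 2)}; classification: node.

Compute partial derivatives:
  f_x = -6*x**2 + 4*x*y + 14*x - 2*y**2 - 12.
  f_y = 2*x**2 - 4*x*y + 6*y**2 - 14*y + 12.
Scan x_0 ∈ {−4, ..., 4}. For each x_0, f_y(x_0, y) is a polynomial in y; find its integer roots y ∈ {−4, ..., 4}, then test f_x and f at those candidates.
  x = -4: f_y(-4, y) = 6*y**2 + 2*y + 44; no integer root y with |y| ≤ 4.
  x = -3: f_y(-3, y) = 6*y**2 - 2*y + 30; no integer root y with |y| ≤ 4.
  x = -2: f_y(-2, y) = 6*y**2 - 6*y + 20; no integer root y with |y| ≤ 4.
  x = -1: f_y(-1, y) = 6*y**2 - 10*y + 14; no integer root y with |y| ≤ 4.
  x = 0: f_y(0, y) = 6*y**2 - 14*y + 12; no integer root y with |y| ≤ 4.
  x = 1: f_y(1, y) = 6*y**2 - 18*y + 14; no integer root y with |y| ≤ 4.
  x = 2: f_y(2, y) = 6*y**2 - 22*y + 20; vanishes at y ∈ {2}. (2, 2): f_x = 0, f = 0 — SINGULAR.
  x = 3: f_y(3, y) = 6*y**2 - 26*y + 30; no integer root y with |y| ≤ 4.
  x = 4: f_y(4, y) = 6*y**2 - 30*y + 44; no integer root y with |y| ≤ 4.
Only singular point on the grid: (2, 2).
Classify: substitute x = 2 + u, y = 2 + v and expand: f = -2*u**3 + 2*u**2*v - u**2 - 2*u*v**2 + 2*v**3 + v**2.
No constant or linear terms (consistent with a singular point). Quadratic part: -u**2 + v**2. Cubic part: -2*u**3 + 2*u**2*v - 2*u*v**2 + 2*v**3.
The quadratic part v**2 - u**2 = (v − u)(v + u) splits into two distinct linear factors, so there are two distinct tangent lines y − 2 = ±(x − 2) — this is a node (ordinary double point).
Classification: node.


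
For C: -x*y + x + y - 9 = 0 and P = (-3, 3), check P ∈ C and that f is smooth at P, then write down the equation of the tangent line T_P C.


Tangent line at P: -2*x + 4*y - 18 = 0.

Step 1: f(-3, 3) = 0, so P lies on C.
Step 2: partial derivatives
  f_x(x, y) = 1 - y, f_y(x, y) = 1 - x.
  f_x(P) = -2, f_y(P) = 4 (gradient nonzero, so P is smooth).
Step 3: tangent line at P: -2·(x − -3) + 4·(y − 3) = 0.
Expanding: -2*x + 4*y - 18 = 0.


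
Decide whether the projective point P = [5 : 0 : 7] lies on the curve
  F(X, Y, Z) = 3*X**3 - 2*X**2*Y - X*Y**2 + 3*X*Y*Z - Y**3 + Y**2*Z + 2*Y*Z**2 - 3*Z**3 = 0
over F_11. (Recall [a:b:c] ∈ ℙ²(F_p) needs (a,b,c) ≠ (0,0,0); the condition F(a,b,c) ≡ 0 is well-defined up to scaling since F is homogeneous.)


F(5,0,7) ≡ 6 (mod 11); P is NOT on the curve.

Evaluate F(5, 0, 7) term-by-term (mod 11).
  3*X**3 ↦ 3·125·1·1 = 375
  -2*X**2*Y ↦ -2·25·0·1 = 0
  -X*Y**2 ↦ -1·5·0·1 = 0
  3*X*Y*Z ↦ 3·5·0·7 = 0
  -Y**3 ↦ -1·1·0·1 = 0
  Y**2*Z ↦ 1·1·0·7 = 0
  2*Y*Z**2 ↦ 2·1·0·49 = 0
  -3*Z**3 ↦ -3·1·1·343 = -1029
Sum: F(5, 0, 7) = (375) + (0) + (0) + (0) + (0) + (0) + (0) + (-1029) = -654.
Reducing mod 11: -654 ≡ 6 (mod 11).
Since F(a, b, c) ≡ 6 ≠ 0 (mod 11), P does NOT lie on the curve.


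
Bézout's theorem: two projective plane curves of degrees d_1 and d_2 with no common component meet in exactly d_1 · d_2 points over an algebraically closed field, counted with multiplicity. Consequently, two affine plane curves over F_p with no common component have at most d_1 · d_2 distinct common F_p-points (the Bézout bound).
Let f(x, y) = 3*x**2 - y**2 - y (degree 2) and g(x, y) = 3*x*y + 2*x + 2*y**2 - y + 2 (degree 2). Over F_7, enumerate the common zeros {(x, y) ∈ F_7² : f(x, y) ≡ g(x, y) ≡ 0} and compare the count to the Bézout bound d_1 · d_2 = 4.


Common zeros: ∅; count = 0; Bézout bound = 4.

deg(f) = 2, deg(g) = 2, so Bézout bound = 4.
Scan x ∈ F_7. For each x, list the y ∈ F_7 with f(x, y) ≡ 0 and those with g(x, y) ≡ 0 (mod 7); the common zeros in that column are the intersection.
  x = 0: f ≡ 0 at y ∈ {0, 6}; g ≡ 0 at y ∈ ∅; common: ∅.
  x = 1: f ≡ 0 at y ∈ ∅; g ≡ 0 at y ∈ {3}; common: ∅.
  x = 2: f ≡ 0 at y ∈ {3}; g ≡ 0 at y ∈ ∅; common: ∅.
  x = 3: f ≡ 0 at y ∈ {2, 4}; g ≡ 0 at y ∈ {5}; common: ∅.
  x = 4: f ≡ 0 at y ∈ {2, 4}; g ≡ 0 at y ∈ ∅; common: ∅.
  x = 5: f ≡ 0 at y ∈ {3}; g ≡ 0 at y ∈ {1, 6}; common: ∅.
  x = 6: f ≡ 0 at y ∈ ∅; g ≡ 0 at y ∈ {0, 2}; common: ∅.
Collecting: common zeros = ∅, so the count is 0.
Comparison with the Bézout bound: 0 ≤ 4 = deg(f)·deg(g), as expected for curves with no common component (the affine F_7-count falls short of the bound because intersections may lie at infinity, over extension fields, or carry multiplicity).


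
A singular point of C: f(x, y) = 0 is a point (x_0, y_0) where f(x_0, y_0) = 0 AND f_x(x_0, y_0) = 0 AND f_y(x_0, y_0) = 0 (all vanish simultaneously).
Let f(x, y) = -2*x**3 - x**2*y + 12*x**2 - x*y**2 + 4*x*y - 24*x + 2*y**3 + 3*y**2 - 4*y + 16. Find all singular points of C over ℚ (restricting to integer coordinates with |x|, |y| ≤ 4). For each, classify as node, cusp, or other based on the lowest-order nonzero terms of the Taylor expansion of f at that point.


Singular points: {(2, 0)}; classification: cusp.

Compute partial derivatives:
  f_x = -6*x**2 - 2*x*y + 24*x - y**2 + 4*y - 24.
  f_y = -x**2 - 2*x*y + 4*x + 6*y**2 + 6*y - 4.
Scan x_0 ∈ {−4, ..., 4}. For each x_0, f_y(x_0, y) is a polynomial in y; find its integer roots y ∈ {−4, ..., 4}, then test f_x and f at those candidates.
  x = -4: f_y(-4, y) = 6*y**2 + 14*y - 36; no integer root y with |y| ≤ 4.
  x = -3: f_y(-3, y) = 6*y**2 + 12*y - 25; no integer root y with |y| ≤ 4.
  x = -2: f_y(-2, y) = 6*y**2 + 10*y - 16; vanishes at y ∈ {1}. (-2, 1): f_x = -89 ≠ 0.
  x = -1: f_y(-1, y) = 6*y**2 + 8*y - 9; no integer root y with |y| ≤ 4.
  x = 0: f_y(0, y) = 6*y**2 + 6*y - 4; no integer root y with |y| ≤ 4.
  x = 1: f_y(1, y) = 6*y**2 + 4*y - 1; no integer root y with |y| ≤ 4.
  x = 2: f_y(2, y) = 6*y**2 + 2*y; vanishes at y ∈ {0}. (2, 0): f_x = 0, f = 0 — SINGULAR.
  x = 3: f_y(3, y) = 6*y**2 - 1; no integer root y with |y| ≤ 4.
  x = 4: f_y(4, y) = 6*y**2 - 2*y - 4; vanishes at y ∈ {1}. (4, 1): f_x = -29 ≠ 0.
Only singular point on the grid: (2, 0).
Classify: substitute x = 2 + u, y = 0 + v and expand: f = -2*u**3 - u**2*v - u*v**2 + 2*v**3 + v**2.
No constant or linear terms (consistent with a singular point). Quadratic part: v**2. Cubic part: -2*u**3 - u**2*v - u*v**2 + 2*v**3.
The quadratic part v**2 is a perfect square, so there is a single (double) tangent line v = 0, i.e. y = 0. Restricting the cubic part to that line (v = 0) leaves -2*u**3 ≠ 0, so f is not divisible by v and the branch is v² ≈ 2*u**3 to lowest order — this is a cusp.
Classification: cusp.


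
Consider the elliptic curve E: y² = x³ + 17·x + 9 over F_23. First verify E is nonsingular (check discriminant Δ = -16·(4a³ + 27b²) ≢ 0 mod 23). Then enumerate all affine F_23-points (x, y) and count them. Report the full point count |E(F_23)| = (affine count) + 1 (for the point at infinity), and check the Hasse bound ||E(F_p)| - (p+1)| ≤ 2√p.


Affine points = {(0, 3), (0, 20), (1, 2), (1, 21), (3, 8), (3, 15), (4, 7), (4, 16), (5, 9), (5, 14), (8, 6), (8, 17), (10, 11), (10, 12), (11, 3), (11, 20), (12, 3), (12, 20), (13, 9), (13, 14), (14, 1), (14, 22), (17, 6), (17, 17), (18, 11), (18, 12), (20, 0), (21, 6), (21, 17)}; affine count = 29; |E(F_23)| = 30.

Discriminant check: Δ ∝ 4a³ + 27b² = 4·17³ + 27·9² = 4·4913 + 27·81 ≡ 12 (mod 23). Nonzero ⇒ E is nonsingular.
For each x ∈ F_23, compute rhs = x³ + 17·x + 9 mod 23, then count y ∈ F_23 with y² ≡ rhs.
  x = 0: rhs = 9, matching y values: 3, 20 (2 points).
  x = 1: rhs = 4, matching y values: 2, 21 (2 points).
  x = 2: rhs = 5, matching y values: none (0 points).
  x = 3: rhs = 18, matching y values: 8, 15 (2 points).
  x = 4: rhs = 3, matching y values: 7, 16 (2 points).
  x = 5: rhs = 12, matching y values: 9, 14 (2 points).
  x = 6: rhs = 5, matching y values: none (0 points).
  x = 7: rhs = 11, matching y values: none (0 points).
  x = 8: rhs = 13, matching y values: 6, 17 (2 points).
  x = 9: rhs = 17, matching y values: none (0 points).
  x = 10: rhs = 6, matching y values: 11, 12 (2 points).
  x = 11: rhs = 9, matching y values: 3, 20 (2 points).
  x = 12: rhs = 9, matching y values: 3, 20 (2 points).
  x = 13: rhs = 12, matching y values: 9, 14 (2 points).
  x = 14: rhs = 1, matching y values: 1, 22 (2 points).
  x = 15: rhs = 5, matching y values: none (0 points).
  x = 16: rhs = 7, matching y values: none (0 points).
  x = 17: rhs = 13, matching y values: 6, 17 (2 points).
  x = 18: rhs = 6, matching y values: 11, 12 (2 points).
  x = 19: rhs = 15, matching y values: none (0 points).
  x = 20: rhs = 0, matching y values: 0 (1 points).
  x = 21: rhs = 13, matching y values: 6, 17 (2 points).
  x = 22: rhs = 14, matching y values: none (0 points).
Total affine count: 29.
Full point count |E(F_23)| = 29 + 1 = 30.
Hasse bound: |30 − (23+1)| = |6| = 6 ≤ 2√23 ≈ 9.5917 ✓.


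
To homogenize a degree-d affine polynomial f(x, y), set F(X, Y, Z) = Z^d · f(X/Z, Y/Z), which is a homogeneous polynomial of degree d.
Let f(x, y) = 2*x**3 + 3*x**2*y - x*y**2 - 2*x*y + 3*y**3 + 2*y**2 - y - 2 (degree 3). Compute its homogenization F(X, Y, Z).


F(X, Y, Z) = 2*X**3 + 3*X**2*Y - X*Y**2 - 2*X*Y*Z + 3*Y**3 + 2*Y**2*Z - Y*Z**2 - 2*Z**3

deg(f) = 3.
Substitute x = X/Z, y = Y/Z into f, then multiply by Z^3.
  monomial 2·x^3·y^0 ↦ 2·X^3·Y^0·Z^0.
  monomial 3·x^2·y^1 ↦ 3·X^2·Y^1·Z^0.
  monomial -1·x^1·y^2 ↦ -1·X^1·Y^2·Z^0.
  monomial -2·x^1·y^1 ↦ -2·X^1·Y^1·Z^1.
  monomial 3·x^0·y^3 ↦ 3·X^0·Y^3·Z^0.
  monomial 2·x^0·y^2 ↦ 2·X^0·Y^2·Z^1.
  monomial -1·x^0·y^1 ↦ -1·X^0·Y^1·Z^2.
  monomial -2·x^0·y^0 ↦ -2·X^0·Y^0·Z^3.
Collecting: F(X, Y, Z) = 2*X**3 + 3*X**2*Y - X*Y**2 - 2*X*Y*Z + 3*Y**3 + 2*Y**2*Z - Y*Z**2 - 2*Z**3.


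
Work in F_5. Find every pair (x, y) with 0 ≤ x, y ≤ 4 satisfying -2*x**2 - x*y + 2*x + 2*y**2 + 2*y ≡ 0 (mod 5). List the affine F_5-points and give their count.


Affine F_5-points: {(0, 0), (0, 4), (1, 0), (1, 2), (4, 2), (4, 4)}; count = 6.

For each of the 25 pairs (x, y) ∈ F_5², evaluate f(x, y) mod 5. Record the zeros.
  x = 0: [0↦0, 1↦4, 2↦2, 3↦4, 4↦0]  zeros at y ∈ {0, 4}
  x = 1: [0↦0, 1↦3, 2↦0, 3↦1, 4↦1]  zeros at y ∈ {0, 2}
  x = 2: [0↦1, 1↦3, 2↦4, 3↦4, 4↦3]  zeros at y ∈ ∅
  x = 3: [0↦3, 1↦4, 2↦4, 3↦3, 4↦1]  zeros at y ∈ ∅
  x = 4: [0↦1, 1↦1, 2↦0, 3↦3, 4↦0]  zeros at y ∈ {2, 4}
Collecting zeros: affine points = {(0, 0), (0, 4), (1, 0), (1, 2), (4, 2), (4, 4)}.
Total count |C(F_5)_aff| = 6.


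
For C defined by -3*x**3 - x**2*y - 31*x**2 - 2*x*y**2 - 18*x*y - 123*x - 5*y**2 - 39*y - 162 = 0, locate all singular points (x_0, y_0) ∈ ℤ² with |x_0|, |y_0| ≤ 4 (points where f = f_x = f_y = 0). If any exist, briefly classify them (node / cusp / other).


Singular points: {(-3, -3)}; classification: node.

Compute partial derivatives:
  f_x = -9*x**2 - 2*x*y - 62*x - 2*y**2 - 18*y - 123.
  f_y = -x**2 - 4*x*y - 18*x - 10*y - 39.
Scan x_0 ∈ {−4, ..., 4}. For each x_0, f_y(x_0, y) is a polynomial in y; find its integer roots y ∈ {−4, ..., 4}, then test f_x and f at those candidates.
  x = -4: f_y(-4, y) = 6*y + 17; no integer root y with |y| ≤ 4.
  x = -3: f_y(-3, y) = 2*y + 6; vanishes at y ∈ {-3}. (-3, -3): f_x = 0, f = 0 — SINGULAR.
  x = -2: f_y(-2, y) = -2*y - 7; no integer root y with |y| ≤ 4.
  x = -1: f_y(-1, y) = -6*y - 22; no integer root y with |y| ≤ 4.
  x = 0: f_y(0, y) = -10*y - 39; no integer root y with |y| ≤ 4.
  x = 1: f_y(1, y) = -14*y - 58; no integer root y with |y| ≤ 4.
  x = 2: f_y(2, y) = -18*y - 79; no integer root y with |y| ≤ 4.
  x = 3: f_y(3, y) = -22*y - 102; no integer root y with |y| ≤ 4.
  x = 4: f_y(4, y) = -26*y - 127; no integer root y with |y| ≤ 4.
Only singular point on the grid: (-3, -3).
Classify: substitute x = -3 + u, y = -3 + v and expand: f = -3*u**3 - u**2*v - u**2 - 2*u*v**2 + v**2.
No constant or linear terms (consistent with a singular point). Quadratic part: -u**2 + v**2. Cubic part: -3*u**3 - u**2*v - 2*u*v**2.
The quadratic part v**2 - u**2 = (v − u)(v + u) splits into two distinct linear factors, so there are two distinct tangent lines y − -3 = ±(x − -3) — this is a node (ordinary double point).
Classification: node.


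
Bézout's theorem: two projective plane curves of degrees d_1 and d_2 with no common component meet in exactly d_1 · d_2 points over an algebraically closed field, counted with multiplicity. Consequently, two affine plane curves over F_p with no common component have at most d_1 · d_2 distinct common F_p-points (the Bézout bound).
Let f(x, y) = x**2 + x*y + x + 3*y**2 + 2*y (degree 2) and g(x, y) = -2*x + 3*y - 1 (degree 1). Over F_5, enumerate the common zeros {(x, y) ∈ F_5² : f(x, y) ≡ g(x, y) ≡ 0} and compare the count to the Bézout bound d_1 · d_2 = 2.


Common zeros: {(3, 4), (4, 3)}; count = 2; Bézout bound = 2.

deg(f) = 2, deg(g) = 1, so Bézout bound = 2.
Scan x ∈ F_5. For each x, list the y ∈ F_5 with f(x, y) ≡ 0 and those with g(x, y) ≡ 0 (mod 5); the common zeros in that column are the intersection.
  x = 0: f ≡ 0 at y ∈ {0, 1}; g ≡ 0 at y ∈ {2}; common: ∅.
  x = 1: f ≡ 0 at y ∈ {2}; g ≡ 0 at y ∈ {1}; common: ∅.
  x = 2: f ≡ 0 at y ∈ {3, 4}; g ≡ 0 at y ∈ {0}; common: ∅.
  x = 3: f ≡ 0 at y ∈ {1, 4}; g ≡ 0 at y ∈ {4}; common: {4}.
  x = 4: f ≡ 0 at y ∈ {0, 3}; g ≡ 0 at y ∈ {3}; common: {3}.
Collecting: common zeros = {(3, 4), (4, 3)}, so the count is 2.
Comparison with the Bézout bound: 2 ≤ 2 = deg(f)·deg(g), as expected for curves with no common component (the bound is attained).


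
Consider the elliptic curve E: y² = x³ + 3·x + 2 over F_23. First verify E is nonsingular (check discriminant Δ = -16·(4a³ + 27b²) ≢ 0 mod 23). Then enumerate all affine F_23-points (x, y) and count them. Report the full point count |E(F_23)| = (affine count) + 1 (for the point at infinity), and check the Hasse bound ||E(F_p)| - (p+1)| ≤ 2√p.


Affine points = {(0, 5), (0, 18), (1, 11), (1, 12), (2, 4), (2, 19), (4, 3), (4, 20), (5, 2), (5, 21), (6, 11), (6, 12), (8, 3), (8, 20), (11, 3), (11, 20), (12, 8), (12, 15), (15, 8), (15, 15), (16, 11), (16, 12), (18, 0), (19, 8), (19, 15), (20, 9), (20, 14)}; affine count = 27; |E(F_23)| = 28.

Discriminant check: Δ ∝ 4a³ + 27b² = 4·3³ + 27·2² = 4·27 + 27·4 ≡ 9 (mod 23). Nonzero ⇒ E is nonsingular.
For each x ∈ F_23, compute rhs = x³ + 3·x + 2 mod 23, then count y ∈ F_23 with y² ≡ rhs.
  x = 0: rhs = 2, matching y values: 5, 18 (2 points).
  x = 1: rhs = 6, matching y values: 11, 12 (2 points).
  x = 2: rhs = 16, matching y values: 4, 19 (2 points).
  x = 3: rhs = 15, matching y values: none (0 points).
  x = 4: rhs = 9, matching y values: 3, 20 (2 points).
  x = 5: rhs = 4, matching y values: 2, 21 (2 points).
  x = 6: rhs = 6, matching y values: 11, 12 (2 points).
  x = 7: rhs = 21, matching y values: none (0 points).
  x = 8: rhs = 9, matching y values: 3, 20 (2 points).
  x = 9: rhs = 22, matching y values: none (0 points).
  x = 10: rhs = 20, matching y values: none (0 points).
  x = 11: rhs = 9, matching y values: 3, 20 (2 points).
  x = 12: rhs = 18, matching y values: 8, 15 (2 points).
  x = 13: rhs = 7, matching y values: none (0 points).
  x = 14: rhs = 5, matching y values: none (0 points).
  x = 15: rhs = 18, matching y values: 8, 15 (2 points).
  x = 16: rhs = 6, matching y values: 11, 12 (2 points).
  x = 17: rhs = 21, matching y values: none (0 points).
  x = 18: rhs = 0, matching y values: 0 (1 points).
  x = 19: rhs = 18, matching y values: 8, 15 (2 points).
  x = 20: rhs = 12, matching y values: 9, 14 (2 points).
  x = 21: rhs = 11, matching y values: none (0 points).
  x = 22: rhs = 21, matching y values: none (0 points).
Total affine count: 27.
Full point count |E(F_23)| = 27 + 1 = 28.
Hasse bound: |28 − (23+1)| = |4| = 4 ≤ 2√23 ≈ 9.5917 ✓.


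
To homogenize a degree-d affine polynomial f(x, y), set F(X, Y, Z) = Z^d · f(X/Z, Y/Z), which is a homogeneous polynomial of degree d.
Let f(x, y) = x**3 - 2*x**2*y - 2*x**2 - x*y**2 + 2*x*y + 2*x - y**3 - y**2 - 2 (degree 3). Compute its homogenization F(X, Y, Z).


F(X, Y, Z) = X**3 - 2*X**2*Y - 2*X**2*Z - X*Y**2 + 2*X*Y*Z + 2*X*Z**2 - Y**3 - Y**2*Z - 2*Z**3

deg(f) = 3.
Substitute x = X/Z, y = Y/Z into f, then multiply by Z^3.
  monomial 1·x^3·y^0 ↦ 1·X^3·Y^0·Z^0.
  monomial -2·x^2·y^1 ↦ -2·X^2·Y^1·Z^0.
  monomial -2·x^2·y^0 ↦ -2·X^2·Y^0·Z^1.
  monomial -1·x^1·y^2 ↦ -1·X^1·Y^2·Z^0.
  monomial 2·x^1·y^1 ↦ 2·X^1·Y^1·Z^1.
  monomial 2·x^1·y^0 ↦ 2·X^1·Y^0·Z^2.
  monomial -1·x^0·y^3 ↦ -1·X^0·Y^3·Z^0.
  monomial -1·x^0·y^2 ↦ -1·X^0·Y^2·Z^1.
  monomial -2·x^0·y^0 ↦ -2·X^0·Y^0·Z^3.
Collecting: F(X, Y, Z) = X**3 - 2*X**2*Y - 2*X**2*Z - X*Y**2 + 2*X*Y*Z + 2*X*Z**2 - Y**3 - Y**2*Z - 2*Z**3.


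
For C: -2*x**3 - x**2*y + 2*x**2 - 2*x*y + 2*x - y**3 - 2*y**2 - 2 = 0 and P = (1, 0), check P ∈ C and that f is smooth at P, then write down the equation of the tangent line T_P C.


Tangent line at P: -3*y = 0.

Step 1: f(1, 0) = 0, so P lies on C.
Step 2: partial derivatives
  f_x(x, y) = -6*x**2 - 2*x*y + 4*x - 2*y + 2, f_y(x, y) = -x**2 - 2*x - 3*y**2 - 4*y.
  f_x(P) = 0, f_y(P) = -3 (gradient nonzero, so P is smooth).
Step 3: tangent line at P: 0·(x − 1) + -3·(y − 0) = 0.
Expanding: -3*y = 0.


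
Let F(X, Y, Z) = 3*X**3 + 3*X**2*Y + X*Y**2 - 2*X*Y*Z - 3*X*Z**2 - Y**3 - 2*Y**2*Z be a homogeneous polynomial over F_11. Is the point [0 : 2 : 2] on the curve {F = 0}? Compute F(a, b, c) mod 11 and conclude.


F(0,2,2) ≡ 9 (mod 11); P is NOT on the curve.

Evaluate F(0, 2, 2) term-by-term (mod 11).
  3*X**3 ↦ 3·0·1·1 = 0
  3*X**2*Y ↦ 3·0·2·1 = 0
  X*Y**2 ↦ 1·0·4·1 = 0
  -2*X*Y*Z ↦ -2·0·2·2 = 0
  -3*X*Z**2 ↦ -3·0·1·4 = 0
  -Y**3 ↦ -1·1·8·1 = -8
  -2*Y**2*Z ↦ -2·1·4·2 = -16
Sum: F(0, 2, 2) = (0) + (0) + (0) + (0) + (0) + (-8) + (-16) = -24.
Reducing mod 11: -24 ≡ 9 (mod 11).
Since F(a, b, c) ≡ 9 ≠ 0 (mod 11), P does NOT lie on the curve.


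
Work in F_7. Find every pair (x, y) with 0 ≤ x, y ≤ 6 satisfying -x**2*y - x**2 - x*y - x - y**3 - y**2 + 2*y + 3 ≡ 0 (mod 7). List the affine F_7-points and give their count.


Affine F_7-points: {(1, 3), (3, 1), (5, 3)}; count = 3.

For each of the 49 pairs (x, y) ∈ F_7², evaluate f(x, y) mod 7. Record the zeros.
  x = 0: [0↦3, 1↦3, 2↦2, 3↦1, 4↦1, 5↦3, 6↦1]  zeros at y ∈ ∅
  x = 1: [0↦1, 1↦6, 2↦3, 3↦0, 4↦5, 5↦5, 6↦1]  zeros at y ∈ {3}
  x = 2: [0↦4, 1↦5, 2↦5, 3↦5, 4↦6, 5↦2, 6↦1]  zeros at y ∈ ∅
  x = 3: [0↦5, 1↦0, 2↦1, 3↦2, 4↦4, 5↦1, 6↦1]  zeros at y ∈ {1}
  x = 4: [0↦4, 1↦5, 2↦5, 3↦5, 4↦6, 5↦2, 6↦1]  zeros at y ∈ ∅
  x = 5: [0↦1, 1↦6, 2↦3, 3↦0, 4↦5, 5↦5, 6↦1]  zeros at y ∈ {3}
  x = 6: [0↦3, 1↦3, 2↦2, 3↦1, 4↦1, 5↦3, 6↦1]  zeros at y ∈ ∅
Collecting zeros: affine points = {(1, 3), (3, 1), (5, 3)}.
Total count |C(F_7)_aff| = 3.


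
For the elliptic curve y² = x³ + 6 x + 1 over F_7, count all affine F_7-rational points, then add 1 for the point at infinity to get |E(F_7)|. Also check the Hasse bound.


Affine points = {(0, 1), (0, 6), (1, 1), (1, 6), (2, 0), (3, 2), (3, 5), (5, 3), (5, 4), (6, 1), (6, 6)}; affine count = 11; |E(F_7)| = 12.

Discriminant check: Δ ∝ 4a³ + 27b² = 4·6³ + 27·1² = 4·216 + 27·1 ≡ 2 (mod 7). Nonzero ⇒ E is nonsingular.
For each x ∈ F_7, compute rhs = x³ + 6·x + 1 mod 7, then count y ∈ F_7 with y² ≡ rhs.
  x = 0: rhs = 1, matching y values: 1, 6 (2 points).
  x = 1: rhs = 1, matching y values: 1, 6 (2 points).
  x = 2: rhs = 0, matching y values: 0 (1 points).
  x = 3: rhs = 4, matching y values: 2, 5 (2 points).
  x = 4: rhs = 5, matching y values: none (0 points).
  x = 5: rhs = 2, matching y values: 3, 4 (2 points).
  x = 6: rhs = 1, matching y values: 1, 6 (2 points).
Total affine count: 11.
Full point count |E(F_7)| = 11 + 1 = 12.
Hasse bound: |12 − (7+1)| = |4| = 4 ≤ 2√7 ≈ 5.2915 ✓.


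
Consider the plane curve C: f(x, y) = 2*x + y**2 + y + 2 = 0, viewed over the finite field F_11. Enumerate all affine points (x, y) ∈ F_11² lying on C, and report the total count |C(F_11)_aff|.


Affine F_11-points: {(0, 4), (0, 6), (4, 3), (4, 7), (6, 5), (7, 2), (7, 8), (9, 1), (9, 9), (10, 0), (10, 10)}; count = 11.

For each of the 121 pairs (x, y) ∈ F_11², evaluate f(x, y) mod 11. Record the zeros.
  x = 0: [0↦2, 1↦4, 2↦8, 3↦3, 4↦0, 5↦10, 6↦0, 7↦3, 8↦8, 9↦4, 10↦2]  zeros at y ∈ {4, 6}
  x = 1: [0↦4, 1↦6, 2↦10, 3↦5, 4↦2, 5↦1, 6↦2, 7↦5, 8↦10, 9↦6, 10↦4]  zeros at y ∈ ∅
  x = 2: [0↦6, 1↦8, 2↦1, 3↦7, 4↦4, 5↦3, 6↦4, 7↦7, 8↦1, 9↦8, 10↦6]  zeros at y ∈ ∅
  x = 3: [0↦8, 1↦10, 2↦3, 3↦9, 4↦6, 5↦5, 6↦6, 7↦9, 8↦3, 9↦10, 10↦8]  zeros at y ∈ ∅
  x = 4: [0↦10, 1↦1, 2↦5, 3↦0, 4↦8, 5↦7, 6↦8, 7↦0, 8↦5, 9↦1, 10↦10]  zeros at y ∈ {3, 7}
  x = 5: [0↦1, 1↦3, 2↦7, 3↦2, 4↦10, 5↦9, 6↦10, 7↦2, 8↦7, 9↦3, 10↦1]  zeros at y ∈ ∅
  x = 6: [0↦3, 1↦5, 2↦9, 3↦4, 4↦1, 5↦0, 6↦1, 7↦4, 8↦9, 9↦5, 10↦3]  zeros at y ∈ {5}
  x = 7: [0↦5, 1↦7, 2↦0, 3↦6, 4↦3, 5↦2, 6↦3, 7↦6, 8↦0, 9↦7, 10↦5]  zeros at y ∈ {2, 8}
  x = 8: [0↦7, 1↦9, 2↦2, 3↦8, 4↦5, 5↦4, 6↦5, 7↦8, 8↦2, 9↦9, 10↦7]  zeros at y ∈ ∅
  x = 9: [0↦9, 1↦0, 2↦4, 3↦10, 4↦7, 5↦6, 6↦7, 7↦10, 8↦4, 9↦0, 10↦9]  zeros at y ∈ {1, 9}
  x = 10: [0↦0, 1↦2, 2↦6, 3↦1, 4↦9, 5↦8, 6↦9, 7↦1, 8↦6, 9↦2, 10↦0]  zeros at y ∈ {0, 10}
Collecting zeros: affine points = {(0, 4), (0, 6), (4, 3), (4, 7), (6, 5), (7, 2), (7, 8), (9, 1), (9, 9), (10, 0), (10, 10)}.
Total count |C(F_11)_aff| = 11.


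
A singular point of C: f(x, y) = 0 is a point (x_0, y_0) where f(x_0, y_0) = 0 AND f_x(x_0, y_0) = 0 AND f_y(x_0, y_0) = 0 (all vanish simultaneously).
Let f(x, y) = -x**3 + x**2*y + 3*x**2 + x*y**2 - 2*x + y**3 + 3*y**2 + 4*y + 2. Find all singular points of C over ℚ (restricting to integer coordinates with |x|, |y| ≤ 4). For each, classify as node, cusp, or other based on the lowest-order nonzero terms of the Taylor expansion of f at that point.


Singular points: {(1, -1)}; classification: node.

Compute partial derivatives:
  f_x = -3*x**2 + 2*x*y + 6*x + y**2 - 2.
  f_y = x**2 + 2*x*y + 3*y**2 + 6*y + 4.
Scan x_0 ∈ {−4, ..., 4}. For each x_0, f_y(x_0, y) is a polynomial in y; find its integer roots y ∈ {−4, ..., 4}, then test f_x and f at those candidates.
  x = -4: f_y(-4, y) = 3*y**2 - 2*y + 20; no integer root y with |y| ≤ 4.
  x = -3: f_y(-3, y) = 3*y**2 + 13; no integer root y with |y| ≤ 4.
  x = -2: f_y(-2, y) = 3*y**2 + 2*y + 8; no integer root y with |y| ≤ 4.
  x = -1: f_y(-1, y) = 3*y**2 + 4*y + 5; no integer root y with |y| ≤ 4.
  x = 0: f_y(0, y) = 3*y**2 + 6*y + 4; no integer root y with |y| ≤ 4.
  x = 1: f_y(1, y) = 3*y**2 + 8*y + 5; vanishes at y ∈ {-1}. (1, -1): f_x = 0, f = 0 — SINGULAR.
  x = 2: f_y(2, y) = 3*y**2 + 10*y + 8; vanishes at y ∈ {-2}. (2, -2): f_x = -6 ≠ 0.
  x = 3: f_y(3, y) = 3*y**2 + 12*y + 13; no integer root y with |y| ≤ 4.
  x = 4: f_y(4, y) = 3*y**2 + 14*y + 20; no integer root y with |y| ≤ 4.
Only singular point on the grid: (1, -1).
Classify: substitute x = 1 + u, y = -1 + v and expand: f = -u**3 + u**2*v - u**2 + u*v**2 + v**3 + v**2.
No constant or linear terms (consistent with a singular point). Quadratic part: -u**2 + v**2. Cubic part: -u**3 + u**2*v + u*v**2 + v**3.
The quadratic part v**2 - u**2 = (v − u)(v + u) splits into two distinct linear factors, so there are two distinct tangent lines y − -1 = ±(x − 1) — this is a node (ordinary double point).
Classification: node.


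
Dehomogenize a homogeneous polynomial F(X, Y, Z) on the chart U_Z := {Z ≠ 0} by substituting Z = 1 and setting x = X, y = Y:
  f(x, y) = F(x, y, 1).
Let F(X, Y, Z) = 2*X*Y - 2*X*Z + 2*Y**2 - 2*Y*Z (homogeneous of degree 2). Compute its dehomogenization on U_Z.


f(x, y) = 2*x*y - 2*x + 2*y**2 - 2*y

On U_Z we set Z = 1. Each monomial c·X^i·Y^j·Z^k in F becomes c·x^i·y^j·1^k = c·x^i·y^j.
Substituting Z = 1: F(X, Y, 1) = 2*x*y - 2*x + 2*y**2 - 2*y.
Note: deg(f) ≤ deg(F) = 2; strict inequality happens when F is divisible by Z (lost terms).


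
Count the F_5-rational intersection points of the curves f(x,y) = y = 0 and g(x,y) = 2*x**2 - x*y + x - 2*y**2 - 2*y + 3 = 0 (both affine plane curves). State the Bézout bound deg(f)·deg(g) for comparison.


Common zeros: ∅; count = 0; Bézout bound = 2.

deg(f) = 1, deg(g) = 2, so Bézout bound = 2.
Scan x ∈ F_5. For each x, list the y ∈ F_5 with f(x, y) ≡ 0 and those with g(x, y) ≡ 0 (mod 5); the common zeros in that column are the intersection.
  x = 0: f ≡ 0 at y ∈ {0}; g ≡ 0 at y ∈ ∅; common: ∅.
  x = 1: f ≡ 0 at y ∈ {0}; g ≡ 0 at y ∈ ∅; common: ∅.
  x = 2: f ≡ 0 at y ∈ {0}; g ≡ 0 at y ∈ {4}; common: ∅.
  x = 3: f ≡ 0 at y ∈ {0}; g ≡ 0 at y ∈ ∅; common: ∅.
  x = 4: f ≡ 0 at y ∈ {0}; g ≡ 0 at y ∈ ∅; common: ∅.
Collecting: common zeros = ∅, so the count is 0.
Comparison with the Bézout bound: 0 ≤ 2 = deg(f)·deg(g), as expected for curves with no common component (the affine F_5-count falls short of the bound because intersections may lie at infinity, over extension fields, or carry multiplicity).


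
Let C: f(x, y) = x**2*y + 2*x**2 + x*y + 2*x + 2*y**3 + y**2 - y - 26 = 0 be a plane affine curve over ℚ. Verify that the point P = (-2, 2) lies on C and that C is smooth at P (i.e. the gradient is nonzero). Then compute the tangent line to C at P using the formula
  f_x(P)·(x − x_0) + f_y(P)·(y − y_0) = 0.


Tangent line at P: -12*x + 29*y - 82 = 0.

Step 1: f(-2, 2) = 0, so P lies on C.
Step 2: partial derivatives
  f_x(x, y) = 2*x*y + 4*x + y + 2, f_y(x, y) = x**2 + x + 6*y**2 + 2*y - 1.
  f_x(P) = -12, f_y(P) = 29 (gradient nonzero, so P is smooth).
Step 3: tangent line at P: -12·(x − -2) + 29·(y − 2) = 0.
Expanding: -12*x + 29*y - 82 = 0.


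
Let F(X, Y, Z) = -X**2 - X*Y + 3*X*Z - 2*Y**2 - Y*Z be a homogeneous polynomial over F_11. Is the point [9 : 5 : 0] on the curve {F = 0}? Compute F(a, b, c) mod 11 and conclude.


F(9,5,0) ≡ 0 (mod 11); P is on the curve.

Evaluate F(9, 5, 0) term-by-term (mod 11).
  -X**2 ↦ -1·81·1·1 = -81
  -X*Y ↦ -1·9·5·1 = -45
  3*X*Z ↦ 3·9·1·0 = 0
  -2*Y**2 ↦ -2·1·25·1 = -50
  -Y*Z ↦ -1·1·5·0 = 0
Sum: F(9, 5, 0) = (-81) + (-45) + (0) + (-50) + (0) = -176.
Reducing mod 11: -176 ≡ 0 (mod 11).
Since F(a, b, c) ≡ 0 (mod 11), P lies on the curve.


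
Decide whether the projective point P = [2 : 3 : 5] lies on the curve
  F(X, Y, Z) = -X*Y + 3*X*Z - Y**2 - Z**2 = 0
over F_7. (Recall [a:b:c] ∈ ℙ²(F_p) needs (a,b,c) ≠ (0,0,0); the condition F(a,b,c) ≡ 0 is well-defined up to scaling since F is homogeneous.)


F(2,3,5) ≡ 4 (mod 7); P is NOT on the curve.

Evaluate F(2, 3, 5) term-by-term (mod 7).
  -X*Y ↦ -1·2·3·1 = -6
  3*X*Z ↦ 3·2·1·5 = 30
  -Y**2 ↦ -1·1·9·1 = -9
  -Z**2 ↦ -1·1·1·25 = -25
Sum: F(2, 3, 5) = (-6) + (30) + (-9) + (-25) = -10.
Reducing mod 7: -10 ≡ 4 (mod 7).
Since F(a, b, c) ≡ 4 ≠ 0 (mod 7), P does NOT lie on the curve.


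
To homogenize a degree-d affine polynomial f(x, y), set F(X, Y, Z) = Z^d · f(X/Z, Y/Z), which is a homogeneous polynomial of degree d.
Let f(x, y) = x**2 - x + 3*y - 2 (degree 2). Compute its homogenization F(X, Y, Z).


F(X, Y, Z) = X**2 - X*Z + 3*Y*Z - 2*Z**2

deg(f) = 2.
Substitute x = X/Z, y = Y/Z into f, then multiply by Z^2.
  monomial 1·x^2·y^0 ↦ 1·X^2·Y^0·Z^0.
  monomial -1·x^1·y^0 ↦ -1·X^1·Y^0·Z^1.
  monomial 3·x^0·y^1 ↦ 3·X^0·Y^1·Z^1.
  monomial -2·x^0·y^0 ↦ -2·X^0·Y^0·Z^2.
Collecting: F(X, Y, Z) = X**2 - X*Z + 3*Y*Z - 2*Z**2.


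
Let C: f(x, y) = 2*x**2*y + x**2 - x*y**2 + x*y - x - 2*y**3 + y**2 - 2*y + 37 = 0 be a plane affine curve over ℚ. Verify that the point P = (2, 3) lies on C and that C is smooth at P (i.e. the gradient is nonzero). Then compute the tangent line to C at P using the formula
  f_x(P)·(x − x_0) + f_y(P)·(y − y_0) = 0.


Tangent line at P: 21*x - 52*y + 114 = 0.

Step 1: f(2, 3) = 0, so P lies on C.
Step 2: partial derivatives
  f_x(x, y) = 4*x*y + 2*x - y**2 + y - 1, f_y(x, y) = 2*x**2 - 2*x*y + x - 6*y**2 + 2*y - 2.
  f_x(P) = 21, f_y(P) = -52 (gradient nonzero, so P is smooth).
Step 3: tangent line at P: 21·(x − 2) + -52·(y − 3) = 0.
Expanding: 21*x - 52*y + 114 = 0.


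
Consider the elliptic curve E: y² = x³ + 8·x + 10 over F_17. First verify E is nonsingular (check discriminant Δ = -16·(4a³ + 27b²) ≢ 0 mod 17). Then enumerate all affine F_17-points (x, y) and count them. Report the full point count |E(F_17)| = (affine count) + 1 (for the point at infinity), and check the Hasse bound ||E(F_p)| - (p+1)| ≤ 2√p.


Affine points = {(1, 6), (1, 11), (2, 0), (4, 2), (4, 15), (6, 6), (6, 11), (7, 1), (7, 16), (8, 5), (8, 12), (10, 6), (10, 11), (11, 1), (11, 16), (12, 7), (12, 10), (13, 4), (13, 13), (16, 1), (16, 16)}; affine count = 21; |E(F_17)| = 22.

Discriminant check: Δ ∝ 4a³ + 27b² = 4·8³ + 27·10² = 4·512 + 27·100 ≡ 5 (mod 17). Nonzero ⇒ E is nonsingular.
For each x ∈ F_17, compute rhs = x³ + 8·x + 10 mod 17, then count y ∈ F_17 with y² ≡ rhs.
  x = 0: rhs = 10, matching y values: none (0 points).
  x = 1: rhs = 2, matching y values: 6, 11 (2 points).
  x = 2: rhs = 0, matching y values: 0 (1 points).
  x = 3: rhs = 10, matching y values: none (0 points).
  x = 4: rhs = 4, matching y values: 2, 15 (2 points).
  x = 5: rhs = 5, matching y values: none (0 points).
  x = 6: rhs = 2, matching y values: 6, 11 (2 points).
  x = 7: rhs = 1, matching y values: 1, 16 (2 points).
  x = 8: rhs = 8, matching y values: 5, 12 (2 points).
  x = 9: rhs = 12, matching y values: none (0 points).
  x = 10: rhs = 2, matching y values: 6, 11 (2 points).
  x = 11: rhs = 1, matching y values: 1, 16 (2 points).
  x = 12: rhs = 15, matching y values: 7, 10 (2 points).
  x = 13: rhs = 16, matching y values: 4, 13 (2 points).
  x = 14: rhs = 10, matching y values: none (0 points).
  x = 15: rhs = 3, matching y values: none (0 points).
  x = 16: rhs = 1, matching y values: 1, 16 (2 points).
Total affine count: 21.
Full point count |E(F_17)| = 21 + 1 = 22.
Hasse bound: |22 − (17+1)| = |4| = 4 ≤ 2√17 ≈ 8.2462 ✓.


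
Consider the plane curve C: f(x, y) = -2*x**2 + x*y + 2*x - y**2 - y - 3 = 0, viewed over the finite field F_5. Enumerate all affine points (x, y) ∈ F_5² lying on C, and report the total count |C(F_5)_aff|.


Affine F_5-points: {(0, 1), (0, 3), (3, 0), (3, 2), (4, 1), (4, 2)}; count = 6.

For each of the 25 pairs (x, y) ∈ F_5², evaluate f(x, y) mod 5. Record the zeros.
  x = 0: [0↦2, 1↦0, 2↦1, 3↦0, 4↦2]  zeros at y ∈ {1, 3}
  x = 1: [0↦2, 1↦1, 2↦3, 3↦3, 4↦1]  zeros at y ∈ ∅
  x = 2: [0↦3, 1↦3, 2↦1, 3↦2, 4↦1]  zeros at y ∈ ∅
  x = 3: [0↦0, 1↦1, 2↦0, 3↦2, 4↦2]  zeros at y ∈ {0, 2}
  x = 4: [0↦3, 1↦0, 2↦0, 3↦3, 4↦4]  zeros at y ∈ {1, 2}
Collecting zeros: affine points = {(0, 1), (0, 3), (3, 0), (3, 2), (4, 1), (4, 2)}.
Total count |C(F_5)_aff| = 6.


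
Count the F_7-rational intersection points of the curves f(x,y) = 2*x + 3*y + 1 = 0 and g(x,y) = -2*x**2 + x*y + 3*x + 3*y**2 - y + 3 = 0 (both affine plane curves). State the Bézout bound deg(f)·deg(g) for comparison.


Common zeros: {(1, 6), (6, 5)}; count = 2; Bézout bound = 2.

deg(f) = 1, deg(g) = 2, so Bézout bound = 2.
Scan x ∈ F_7. For each x, list the y ∈ F_7 with f(x, y) ≡ 0 and those with g(x, y) ≡ 0 (mod 7); the common zeros in that column are the intersection.
  x = 0: f ≡ 0 at y ∈ {2}; g ≡ 0 at y ∈ {6}; common: ∅.
  x = 1: f ≡ 0 at y ∈ {6}; g ≡ 0 at y ∈ {1, 6}; common: {6}.
  x = 2: f ≡ 0 at y ∈ {3}; g ≡ 0 at y ∈ ∅; common: ∅.
  x = 3: f ≡ 0 at y ∈ {0}; g ≡ 0 at y ∈ ∅; common: ∅.
  x = 4: f ≡ 0 at y ∈ {4}; g ≡ 0 at y ∈ ∅; common: ∅.
  x = 5: f ≡ 0 at y ∈ {1}; g ≡ 0 at y ∈ {3, 5}; common: ∅.
  x = 6: f ≡ 0 at y ∈ {5}; g ≡ 0 at y ∈ {5}; common: {5}.
Collecting: common zeros = {(1, 6), (6, 5)}, so the count is 2.
Comparison with the Bézout bound: 2 ≤ 2 = deg(f)·deg(g), as expected for curves with no common component (the bound is attained).


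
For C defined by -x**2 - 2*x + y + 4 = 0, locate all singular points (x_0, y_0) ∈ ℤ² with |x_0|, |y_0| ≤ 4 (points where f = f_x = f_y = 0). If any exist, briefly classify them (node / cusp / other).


No singular points in the scanned grid; C is smooth there.

Compute partial derivatives:
  f_x = -2*x - 2.
  f_y = 1.
f_y = 1 is a nonzero constant, so f_y never vanishes: no point (x, y) can satisfy f = f_x = f_y = 0. In particular no (x, y) ∈ {−4, ..., 4}² is singular; the curve is smooth.


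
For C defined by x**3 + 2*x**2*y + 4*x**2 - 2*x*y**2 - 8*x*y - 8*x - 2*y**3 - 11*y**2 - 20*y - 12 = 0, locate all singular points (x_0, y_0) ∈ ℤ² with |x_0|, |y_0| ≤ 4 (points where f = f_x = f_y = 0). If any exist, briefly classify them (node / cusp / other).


Singular points: {(0, -2)}; classification: cusp.

Compute partial derivatives:
  f_x = 3*x**2 + 4*x*y + 8*x - 2*y**2 - 8*y - 8.
  f_y = 2*x**2 - 4*x*y - 8*x - 6*y**2 - 22*y - 20.
Scan x_0 ∈ {−4, ..., 4}. For each x_0, f_y(x_0, y) is a polynomial in y; find its integer roots y ∈ {−4, ..., 4}, then test f_x and f at those candidates.
  x = -4: f_y(-4, y) = -6*y**2 - 6*y + 44; no integer root y with |y| ≤ 4.
  x = -3: f_y(-3, y) = -6*y**2 - 10*y + 22; no integer root y with |y| ≤ 4.
  x = -2: f_y(-2, y) = -6*y**2 - 14*y + 4; no integer root y with |y| ≤ 4.
  x = -1: f_y(-1, y) = -6*y**2 - 18*y - 10; no integer root y with |y| ≤ 4.
  x = 0: f_y(0, y) = -6*y**2 - 22*y - 20; vanishes at y ∈ {-2}. (0, -2): f_x = 0, f = 0 — SINGULAR.
  x = 1: f_y(1, y) = -6*y**2 - 26*y - 26; no integer root y with |y| ≤ 4.
  x = 2: f_y(2, y) = -6*y**2 - 30*y - 28; no integer root y with |y| ≤ 4.
  x = 3: f_y(3, y) = -6*y**2 - 34*y - 26; no integer root y with |y| ≤ 4.
  x = 4: f_y(4, y) = -6*y**2 - 38*y - 20; no integer root y with |y| ≤ 4.
Only singular point on the grid: (0, -2).
Classify: substitute x = 0 + u, y = -2 + v and expand: f = u**3 + 2*u**2*v - 2*u*v**2 - 2*v**3 + v**2.
No constant or linear terms (consistent with a singular point). Quadratic part: v**2. Cubic part: u**3 + 2*u**2*v - 2*u*v**2 - 2*v**3.
The quadratic part v**2 is a perfect square, so there is a single (double) tangent line v = 0, i.e. y = -2. Restricting the cubic part to that line (v = 0) leaves u**3 ≠ 0, so f is not divisible by v and the branch is v² ≈ -u**3 to lowest order — this is a cusp.
Classification: cusp.


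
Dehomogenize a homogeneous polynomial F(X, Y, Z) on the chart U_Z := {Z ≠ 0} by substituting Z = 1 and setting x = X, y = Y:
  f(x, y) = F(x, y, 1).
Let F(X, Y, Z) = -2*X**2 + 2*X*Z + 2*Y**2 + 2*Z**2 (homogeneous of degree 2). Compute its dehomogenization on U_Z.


f(x, y) = -2*x**2 + 2*x + 2*y**2 + 2

On U_Z we set Z = 1. Each monomial c·X^i·Y^j·Z^k in F becomes c·x^i·y^j·1^k = c·x^i·y^j.
Substituting Z = 1: F(X, Y, 1) = -2*x**2 + 2*x + 2*y**2 + 2.
Note: deg(f) ≤ deg(F) = 2; strict inequality happens when F is divisible by Z (lost terms).


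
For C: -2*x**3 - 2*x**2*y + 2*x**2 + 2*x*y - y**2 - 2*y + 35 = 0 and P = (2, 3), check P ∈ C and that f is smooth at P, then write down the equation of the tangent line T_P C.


Tangent line at P: -34*x - 12*y + 104 = 0.

Step 1: f(2, 3) = 0, so P lies on C.
Step 2: partial derivatives
  f_x(x, y) = -6*x**2 - 4*x*y + 4*x + 2*y, f_y(x, y) = -2*x**2 + 2*x - 2*y - 2.
  f_x(P) = -34, f_y(P) = -12 (gradient nonzero, so P is smooth).
Step 3: tangent line at P: -34·(x − 2) + -12·(y − 3) = 0.
Expanding: -34*x - 12*y + 104 = 0.


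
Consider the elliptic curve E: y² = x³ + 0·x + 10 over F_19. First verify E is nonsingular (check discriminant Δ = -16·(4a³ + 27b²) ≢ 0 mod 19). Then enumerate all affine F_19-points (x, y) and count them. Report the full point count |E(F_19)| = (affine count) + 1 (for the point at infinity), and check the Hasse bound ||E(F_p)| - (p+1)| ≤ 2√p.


Affine points = {(1, 7), (1, 12), (4, 6), (4, 13), (6, 6), (6, 13), (7, 7), (7, 12), (8, 3), (8, 16), (9, 6), (9, 13), (11, 7), (11, 12), (12, 3), (12, 16), (18, 3), (18, 16)}; affine count = 18; |E(F_19)| = 19.

Discriminant check: Δ ∝ 4a³ + 27b² = 4·0³ + 27·10² = 4·0 + 27·100 ≡ 2 (mod 19). Nonzero ⇒ E is nonsingular.
For each x ∈ F_19, compute rhs = x³ + 0·x + 10 mod 19, then count y ∈ F_19 with y² ≡ rhs.
  x = 0: rhs = 10, matching y values: none (0 points).
  x = 1: rhs = 11, matching y values: 7, 12 (2 points).
  x = 2: rhs = 18, matching y values: none (0 points).
  x = 3: rhs = 18, matching y values: none (0 points).
  x = 4: rhs = 17, matching y values: 6, 13 (2 points).
  x = 5: rhs = 2, matching y values: none (0 points).
  x = 6: rhs = 17, matching y values: 6, 13 (2 points).
  x = 7: rhs = 11, matching y values: 7, 12 (2 points).
  x = 8: rhs = 9, matching y values: 3, 16 (2 points).
  x = 9: rhs = 17, matching y values: 6, 13 (2 points).
  x = 10: rhs = 3, matching y values: none (0 points).
  x = 11: rhs = 11, matching y values: 7, 12 (2 points).
  x = 12: rhs = 9, matching y values: 3, 16 (2 points).
  x = 13: rhs = 3, matching y values: none (0 points).
  x = 14: rhs = 18, matching y values: none (0 points).
  x = 15: rhs = 3, matching y values: none (0 points).
  x = 16: rhs = 2, matching y values: none (0 points).
  x = 17: rhs = 2, matching y values: none (0 points).
  x = 18: rhs = 9, matching y values: 3, 16 (2 points).
Total affine count: 18.
Full point count |E(F_19)| = 18 + 1 = 19.
Hasse bound: |19 − (19+1)| = |-1| = 1 ≤ 2√19 ≈ 8.7178 ✓.


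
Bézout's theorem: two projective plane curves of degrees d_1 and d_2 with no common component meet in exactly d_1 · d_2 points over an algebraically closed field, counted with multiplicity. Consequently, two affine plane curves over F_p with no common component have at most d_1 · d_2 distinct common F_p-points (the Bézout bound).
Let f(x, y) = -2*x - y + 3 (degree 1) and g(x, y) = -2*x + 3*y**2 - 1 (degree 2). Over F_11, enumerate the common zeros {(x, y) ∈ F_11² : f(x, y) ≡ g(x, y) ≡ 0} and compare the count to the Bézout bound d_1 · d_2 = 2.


Common zeros: {(1, 1), (4, 6)}; count = 2; Bézout bound = 2.

deg(f) = 1, deg(g) = 2, so Bézout bound = 2.
Scan x ∈ F_11. For each x, list the y ∈ F_11 with f(x, y) ≡ 0 and those with g(x, y) ≡ 0 (mod 11); the common zeros in that column are the intersection.
  x = 0: f ≡ 0 at y ∈ {3}; g ≡ 0 at y ∈ {2, 9}; common: ∅.
  x = 1: f ≡ 0 at y ∈ {1}; g ≡ 0 at y ∈ {1, 10}; common: {1}.
  x = 2: f ≡ 0 at y ∈ {10}; g ≡ 0 at y ∈ {3, 8}; common: ∅.
  x = 3: f ≡ 0 at y ∈ {8}; g ≡ 0 at y ∈ ∅; common: ∅.
  x = 4: f ≡ 0 at y ∈ {6}; g ≡ 0 at y ∈ {5, 6}; common: {6}.
  x = 5: f ≡ 0 at y ∈ {4}; g ≡ 0 at y ∈ {0}; common: ∅.
  x = 6: f ≡ 0 at y ∈ {2}; g ≡ 0 at y ∈ ∅; common: ∅.
  x = 7: f ≡ 0 at y ∈ {0}; g ≡ 0 at y ∈ {4, 7}; common: ∅.
  x = 8: f ≡ 0 at y ∈ {9}; g ≡ 0 at y ∈ ∅; common: ∅.
  x = 9: f ≡ 0 at y ∈ {7}; g ≡ 0 at y ∈ ∅; common: ∅.
  x = 10: f ≡ 0 at y ∈ {5}; g ≡ 0 at y ∈ ∅; common: ∅.
Collecting: common zeros = {(1, 1), (4, 6)}, so the count is 2.
Comparison with the Bézout bound: 2 ≤ 2 = deg(f)·deg(g), as expected for curves with no common component (the bound is attained).
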